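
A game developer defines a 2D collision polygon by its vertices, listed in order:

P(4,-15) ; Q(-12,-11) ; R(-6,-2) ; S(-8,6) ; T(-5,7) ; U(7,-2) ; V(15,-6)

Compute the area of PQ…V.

298

Apply Gauss's area formula: 2A = Σ (x_i·y_{i+1} − x_{i+1}·y_i), indices taken mod 7.
Σ = (-224) + (-42) + (-52) + (-26) + (-39) + (-12) + (-201) = -596
Area = |Σ|/2 = 298.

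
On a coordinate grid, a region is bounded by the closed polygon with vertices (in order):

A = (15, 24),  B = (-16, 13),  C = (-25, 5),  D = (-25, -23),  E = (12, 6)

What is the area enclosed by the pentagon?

924

Σ = (579) + (245) + (700) + (126) + (198) = 1848
Area = |Σ|/2 = 924.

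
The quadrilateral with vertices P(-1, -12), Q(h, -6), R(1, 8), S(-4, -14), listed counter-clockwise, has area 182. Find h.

15

The doubled signed area Σ (x_i y_{i+1} − x_{i+1} y_i) is linear in h.
With h=0 it equals 64; the coefficient of h is 20 (from the two edges through Q).
So 20·h + 64 = 2·182 = 364 ⇒ h = 15.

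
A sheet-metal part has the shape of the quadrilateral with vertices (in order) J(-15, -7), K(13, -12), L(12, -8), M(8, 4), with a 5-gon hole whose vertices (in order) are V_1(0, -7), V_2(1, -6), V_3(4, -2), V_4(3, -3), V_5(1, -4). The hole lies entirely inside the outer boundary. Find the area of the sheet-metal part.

Outer boundary:
Apply the surveyor's formula: 2A = Σ (x_i·y_{i+1} − x_{i+1}·y_i), indices taken mod 4.
J→K: (-15)(-12) − (13)(-7) = 271
K→L: (13)(-8) − (12)(-12) = 40
L→M: (12)(4) − (8)(-8) = 112
M→J: (8)(-7) − (-15)(4) = 4
Σ = 427
Area = |Σ|/2 = 213.5.
Hole:
Apply Gauss's area formula: 2A = Σ (x_i·y_{i+1} − x_{i+1}·y_i), indices taken mod 5.
Σ = (7) + (22) + (-6) + (-9) + (-7) = 7
Area = |Σ|/2 = 3.5.
Net area = 213.5 − 3.5 = 210.

210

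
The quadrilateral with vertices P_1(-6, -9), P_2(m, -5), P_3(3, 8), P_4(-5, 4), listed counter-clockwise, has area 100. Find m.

Write out the shoelace sum; only the two edges meeting at P_2 involve m:
2·Area = [((-6)·(-5) − m·(-9)) + (m·8 − 3·(-5))] + 121
       = 17·m + 166 = 200
⇒ m = 2.

2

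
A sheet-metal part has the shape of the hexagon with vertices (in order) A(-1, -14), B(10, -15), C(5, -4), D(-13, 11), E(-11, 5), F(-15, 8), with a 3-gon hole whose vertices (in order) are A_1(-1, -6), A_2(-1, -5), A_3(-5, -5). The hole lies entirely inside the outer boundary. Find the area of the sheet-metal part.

225

Outer boundary:
Apply the shoelace formula: 2A = Σ (x_i·y_{i+1} − x_{i+1}·y_i), indices taken mod 6.
Σ = (155) + (35) + (3) + (56) + (-13) + (218) = 454
Area = |Σ|/2 = 227.
Hole:
Apply the surveyor's formula: 2A = Σ (x_i·y_{i+1} − x_{i+1}·y_i), indices taken mod 3.
Cross-terms: -1, -20, 25  ⇒  Σ = 4
Area = |Σ|/2 = 2.
Net area = 227 − 2 = 225.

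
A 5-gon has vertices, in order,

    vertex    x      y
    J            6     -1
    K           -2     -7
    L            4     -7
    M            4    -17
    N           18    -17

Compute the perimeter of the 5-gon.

|JK| = √((-8)² + (-6)²) = √100 = 10
|KL| = √((6)² + (0)²) = √36 = 6
|LM| = √((0)² + (-10)²) = √100 = 10
|MN| = √((14)² + (0)²) = √196 = 14
|NJ| = √((-12)² + (16)²) = √400 = 20
Perimeter = 10 + 6 + 10 + 14 + 20 = 60.

60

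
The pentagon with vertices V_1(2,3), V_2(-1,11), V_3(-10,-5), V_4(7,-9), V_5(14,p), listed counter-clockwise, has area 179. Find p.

-15

Write out the shoelace sum; only the two edges meeting at V_5 involve p:
2·Area = [(7·p − 14·(-9)) + (14·3 − 2·p)] + 265
       = 5·p + 433 = 358
⇒ p = -15.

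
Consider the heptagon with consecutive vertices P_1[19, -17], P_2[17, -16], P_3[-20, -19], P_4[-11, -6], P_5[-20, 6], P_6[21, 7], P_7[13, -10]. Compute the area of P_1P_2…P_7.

765.5

Apply the surveyor's formula: 2A = Σ (x_i·y_{i+1} − x_{i+1}·y_i), indices taken mod 7.
P_1→P_2: (19)(-16) − (17)(-17) = -15
P_2→P_3: (17)(-19) − (-20)(-16) = -643
P_3→P_4: (-20)(-6) − (-11)(-19) = -89
P_4→P_5: (-11)(6) − (-20)(-6) = -186
P_5→P_6: (-20)(7) − (21)(6) = -266
P_6→P_7: (21)(-10) − (13)(7) = -301
P_7→P_1: (13)(-17) − (19)(-10) = -31
Σ = -1531
Area = |Σ|/2 = 765.5.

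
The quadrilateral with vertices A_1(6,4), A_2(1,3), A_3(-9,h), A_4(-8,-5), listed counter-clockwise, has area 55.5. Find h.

The doubled signed area Σ (x_i y_{i+1} − x_{i+1} y_i) is linear in h.
With h=0 it equals 84; the coefficient of h is 9 (from the two edges through A_3).
So 9·h + 84 = 2·55.5 = 111 ⇒ h = 3.

3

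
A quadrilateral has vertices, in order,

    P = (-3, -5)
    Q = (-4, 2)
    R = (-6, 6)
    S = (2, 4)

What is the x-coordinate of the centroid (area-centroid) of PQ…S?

-37/18

Apply the surveyor's formula. First the cross-terms c_i = x_i·y_{i+1} − x_{i+1}·y_i:
  -26, -12, -36, 2  ⇒  2A = -72, A = -36.
Then Σ (x_i + x_{i+1})·c_i = 444, so x̄ = 444 / (6·(-36)) = -37/18.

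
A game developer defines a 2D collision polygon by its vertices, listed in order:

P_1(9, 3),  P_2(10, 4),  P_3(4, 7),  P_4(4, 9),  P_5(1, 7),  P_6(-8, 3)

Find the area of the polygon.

Apply the shoelace (surveyor's) formula: 2A = Σ (x_i·y_{i+1} − x_{i+1}·y_i), indices taken mod 6.
Σ = (6) + (54) + (8) + (19) + (59) + (-51) = 95
Area = |Σ|/2 = 47.5.

47.5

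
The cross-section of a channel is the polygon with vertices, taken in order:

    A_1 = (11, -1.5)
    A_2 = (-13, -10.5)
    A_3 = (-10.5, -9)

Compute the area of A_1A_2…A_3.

Apply the shoelace formula: 2A = Σ (x_i·y_{i+1} − x_{i+1}·y_i), indices taken mod 3.
Cross-terms: -135, 6.75, 114.75  ⇒  Σ = -13.5
Area = |Σ|/2 = 6.75.

6.75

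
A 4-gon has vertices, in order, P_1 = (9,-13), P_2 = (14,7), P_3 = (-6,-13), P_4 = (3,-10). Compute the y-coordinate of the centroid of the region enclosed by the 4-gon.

-16/3

Apply the shoelace formula. First the cross-terms c_i = x_i·y_{i+1} − x_{i+1}·y_i:
  245, -140, 99, 51  ⇒  2A = 255, A = 127.5.
Then Σ (y_i + y_{i+1})·c_i = -4080, so ȳ = -4080 / (6·127.5) = -16/3.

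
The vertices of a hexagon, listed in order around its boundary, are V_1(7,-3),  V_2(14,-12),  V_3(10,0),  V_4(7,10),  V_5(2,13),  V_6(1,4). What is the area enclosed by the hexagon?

106.5

Apply Gauss's area formula: 2A = Σ (x_i·y_{i+1} − x_{i+1}·y_i), indices taken mod 6.
V_1→V_2: (7)(-12) − (14)(-3) = -42
V_2→V_3: (14)(0) − (10)(-12) = 120
V_3→V_4: (10)(10) − (7)(0) = 100
V_4→V_5: (7)(13) − (2)(10) = 71
V_5→V_6: (2)(4) − (1)(13) = -5
V_6→V_1: (1)(-3) − (7)(4) = -31
Σ = 213
Area = |Σ|/2 = 106.5.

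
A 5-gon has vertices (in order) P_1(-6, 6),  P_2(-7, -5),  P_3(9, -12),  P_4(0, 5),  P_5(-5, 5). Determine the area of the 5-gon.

135.5

Σ = (72) + (129) + (45) + (25) + (0) = 271
Area = |Σ|/2 = 135.5.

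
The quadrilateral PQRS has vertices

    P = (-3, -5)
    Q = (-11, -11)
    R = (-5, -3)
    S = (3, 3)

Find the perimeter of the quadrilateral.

40

|PQ| = √((-8)² + (-6)²) = √100 = 10
|QR| = √((6)² + (8)²) = √100 = 10
|RS| = √((8)² + (6)²) = √100 = 10
|SP| = √((-6)² + (-8)²) = √100 = 10
Perimeter = 10 + 10 + 10 + 10 = 40.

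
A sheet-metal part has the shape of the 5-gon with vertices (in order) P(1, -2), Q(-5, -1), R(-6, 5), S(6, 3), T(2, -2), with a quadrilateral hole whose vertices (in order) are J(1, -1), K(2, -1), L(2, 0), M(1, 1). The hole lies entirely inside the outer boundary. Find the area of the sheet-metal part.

53.5

Outer boundary:
Cross-terms: -11, -31, -48, -18, -2  ⇒  Σ = -110
Area = |Σ|/2 = 55.
Hole:
Apply Gauss's area formula: 2A = Σ (x_i·y_{i+1} − x_{i+1}·y_i), indices taken mod 4.
Σ = (1) + (2) + (2) + (-2) = 3
Area = |Σ|/2 = 1.5.
Net area = 55 − 1.5 = 53.5.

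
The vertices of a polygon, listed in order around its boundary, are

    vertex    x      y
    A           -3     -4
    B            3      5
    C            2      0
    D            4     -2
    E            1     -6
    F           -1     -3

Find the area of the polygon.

Cross-terms: -3, -10, -4, -22, -9, -5  ⇒  Σ = -53
Area = |Σ|/2 = 26.5.

26.5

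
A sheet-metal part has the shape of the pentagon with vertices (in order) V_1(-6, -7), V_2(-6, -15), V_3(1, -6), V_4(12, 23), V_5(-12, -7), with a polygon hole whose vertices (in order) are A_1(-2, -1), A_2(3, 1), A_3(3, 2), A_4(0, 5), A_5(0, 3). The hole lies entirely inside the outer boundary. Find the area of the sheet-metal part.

201.5

Outer boundary:
Σ = (48) + (51) + (95) + (192) + (42) = 428
Area = |Σ|/2 = 214.
Hole:
A_1→A_2: (-2)(1) − (3)(-1) = 1
A_2→A_3: (3)(2) − (3)(1) = 3
A_3→A_4: (3)(5) − (0)(2) = 15
A_4→A_5: (0)(3) − (0)(5) = 0
A_5→A_1: (0)(-1) − (-2)(3) = 6
Σ = 25
Area = |Σ|/2 = 12.5.
Net area = 214 − 12.5 = 201.5.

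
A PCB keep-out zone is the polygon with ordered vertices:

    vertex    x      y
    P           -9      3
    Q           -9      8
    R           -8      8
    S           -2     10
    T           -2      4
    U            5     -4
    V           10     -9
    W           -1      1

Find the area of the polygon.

57.5

Apply Gauss's area formula: 2A = Σ (x_i·y_{i+1} − x_{i+1}·y_i), indices taken mod 8.
Σ = (-45) + (-8) + (-64) + (12) + (-12) + (-5) + (1) + (6) = -115
Area = |Σ|/2 = 57.5.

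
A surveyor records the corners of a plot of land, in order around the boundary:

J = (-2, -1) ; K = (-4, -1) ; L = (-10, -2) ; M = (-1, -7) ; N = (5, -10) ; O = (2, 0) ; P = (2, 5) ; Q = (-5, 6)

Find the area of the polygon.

Apply the shoelace (surveyor's) formula: 2A = Σ (x_i·y_{i+1} − x_{i+1}·y_i), indices taken mod 8.
Σ = (-2) + (-2) + (68) + (45) + (20) + (10) + (37) + (17) = 193
Area = |Σ|/2 = 96.5.

96.5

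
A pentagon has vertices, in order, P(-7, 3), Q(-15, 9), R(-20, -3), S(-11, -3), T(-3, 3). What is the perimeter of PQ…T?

46

|PQ| = √((-8)² + (6)²) = √100 = 10
|QR| = √((-5)² + (-12)²) = √169 = 13
|RS| = √((9)² + (0)²) = √81 = 9
|ST| = √((8)² + (6)²) = √100 = 10
|TP| = √((-4)² + (0)²) = √16 = 4
Perimeter = 10 + 13 + 9 + 10 + 4 = 46.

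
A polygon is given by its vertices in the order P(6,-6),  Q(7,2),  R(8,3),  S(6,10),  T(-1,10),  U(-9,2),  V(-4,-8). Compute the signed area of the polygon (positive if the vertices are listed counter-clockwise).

Apply the shoelace formula: 2A = Σ (x_i·y_{i+1} − x_{i+1}·y_i), indices taken mod 7.
Cross-terms: 54, 5, 62, 70, 88, 80, 72  ⇒  Σ = 431
Signed area = Σ/2 = 215.5 (positive ⇒ counter-clockwise traversal).

215.5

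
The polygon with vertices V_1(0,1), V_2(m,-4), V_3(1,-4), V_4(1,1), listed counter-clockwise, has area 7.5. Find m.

Write out the shoelace sum; only the two edges meeting at V_2 involve m:
2·Area = [(0·(-4) − m·1) + (m·(-4) − 1·(-4))] + 6
       = -5·m + 10 = 15
⇒ m = -1.

-1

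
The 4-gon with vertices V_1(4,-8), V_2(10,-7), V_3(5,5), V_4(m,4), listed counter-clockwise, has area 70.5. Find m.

0

The doubled signed area Σ (x_i y_{i+1} − x_{i+1} y_i) is linear in m.
With m=0 it equals 141; the coefficient of m is -13 (from the two edges through V_4).
So -13·m + 141 = 2·70.5 = 141 ⇒ m = 0.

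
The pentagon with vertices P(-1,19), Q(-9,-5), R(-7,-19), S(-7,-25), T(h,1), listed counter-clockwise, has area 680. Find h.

Write out the shoelace sum; only the two edges meeting at T involve h:
2·Area = [((-7)·1 − h·(-25)) + (h·19 − (-1)·1)] + 354
       = 44·h + 348 = 1360
⇒ h = 23.

23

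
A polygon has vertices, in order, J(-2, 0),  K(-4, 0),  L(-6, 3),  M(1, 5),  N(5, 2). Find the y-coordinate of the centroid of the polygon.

Apply the surveyor's formula. First the cross-terms c_i = x_i·y_{i+1} − x_{i+1}·y_i:
  0, -12, -33, -23, 4  ⇒  2A = -64, A = -32.
Then Σ (y_i + y_{i+1})·c_i = -453, so ȳ = -453 / (6·(-32)) = 2.359375.

2.359375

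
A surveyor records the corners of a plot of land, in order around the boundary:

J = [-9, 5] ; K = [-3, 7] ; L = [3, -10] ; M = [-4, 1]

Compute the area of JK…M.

43.5

Σ = (-48) + (9) + (-37) + (-11) = -87
Area = |Σ|/2 = 43.5.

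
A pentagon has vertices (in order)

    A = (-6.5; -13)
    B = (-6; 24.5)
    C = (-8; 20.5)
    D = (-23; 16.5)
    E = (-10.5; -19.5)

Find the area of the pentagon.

A→B: (-6.5)(24.5) − (-6)(-13) = -237.25
B→C: (-6)(20.5) − (-8)(24.5) = 73
C→D: (-8)(16.5) − (-23)(20.5) = 339.5
D→E: (-23)(-19.5) − (-10.5)(16.5) = 621.75
E→A: (-10.5)(-13) − (-6.5)(-19.5) = 9.75
Σ = 806.75
Area = |Σ|/2 = 403.375.

403.375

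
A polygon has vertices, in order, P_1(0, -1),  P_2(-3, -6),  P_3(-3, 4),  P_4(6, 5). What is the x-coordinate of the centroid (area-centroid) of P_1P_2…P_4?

-2/13

Apply the shoelace formula. First the cross-terms c_i = x_i·y_{i+1} − x_{i+1}·y_i:
  -3, -30, -39, -6  ⇒  2A = -78, A = -39.
Then Σ (x_i + x_{i+1})·c_i = 36, so x̄ = 36 / (6·(-39)) = -2/13.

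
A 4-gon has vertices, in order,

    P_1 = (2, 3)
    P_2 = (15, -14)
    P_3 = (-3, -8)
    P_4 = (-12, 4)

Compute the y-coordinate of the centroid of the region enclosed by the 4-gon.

-499/129

Apply Gauss's area formula. First the cross-terms c_i = x_i·y_{i+1} − x_{i+1}·y_i:
  -73, -162, -108, -44  ⇒  2A = -387, A = -193.5.
Then Σ (y_i + y_{i+1})·c_i = 4491, so ȳ = 4491 / (6·(-193.5)) = -499/129.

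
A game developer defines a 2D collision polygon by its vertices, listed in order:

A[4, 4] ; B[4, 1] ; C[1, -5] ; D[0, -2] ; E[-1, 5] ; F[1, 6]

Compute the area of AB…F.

Σ = (-12) + (-21) + (-2) + (-2) + (-11) + (-20) = -68
Area = |Σ|/2 = 34.

34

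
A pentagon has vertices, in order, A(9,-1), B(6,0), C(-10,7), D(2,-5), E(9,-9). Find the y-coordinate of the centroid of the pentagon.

-82/61

Apply the shoelace (surveyor's) formula. First the cross-terms c_i = x_i·y_{i+1} − x_{i+1}·y_i:
  6, 42, 36, 27, 72  ⇒  2A = 183, A = 91.5.
Then Σ (y_i + y_{i+1})·c_i = -738, so ȳ = -738 / (6·91.5) = -82/61.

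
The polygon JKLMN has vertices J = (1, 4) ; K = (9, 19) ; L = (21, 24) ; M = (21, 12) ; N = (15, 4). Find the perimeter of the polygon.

66

|JK| = √((8)² + (15)²) = √289 = 17
|KL| = √((12)² + (5)²) = √169 = 13
|LM| = √((0)² + (-12)²) = √144 = 12
|MN| = √((-6)² + (-8)²) = √100 = 10
|NJ| = √((-14)² + (0)²) = √196 = 14
Perimeter = 17 + 13 + 12 + 10 + 14 = 66.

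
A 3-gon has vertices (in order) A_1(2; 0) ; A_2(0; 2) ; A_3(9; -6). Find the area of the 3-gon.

1

Apply the shoelace formula: 2A = Σ (x_i·y_{i+1} − x_{i+1}·y_i), indices taken mod 3.
A_1→A_2: (2)(2) − (0)(0) = 4
A_2→A_3: (0)(-6) − (9)(2) = -18
A_3→A_1: (9)(0) − (2)(-6) = 12
Σ = -2
Area = |Σ|/2 = 1.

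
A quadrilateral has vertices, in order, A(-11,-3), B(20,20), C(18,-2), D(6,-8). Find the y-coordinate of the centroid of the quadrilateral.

Apply the shoelace (surveyor's) formula. First the cross-terms c_i = x_i·y_{i+1} − x_{i+1}·y_i:
  -160, -400, -132, -106  ⇒  2A = -798, A = -399.
Then Σ (y_i + y_{i+1})·c_i = -7434, so ȳ = -7434 / (6·(-399)) = 59/19.

59/19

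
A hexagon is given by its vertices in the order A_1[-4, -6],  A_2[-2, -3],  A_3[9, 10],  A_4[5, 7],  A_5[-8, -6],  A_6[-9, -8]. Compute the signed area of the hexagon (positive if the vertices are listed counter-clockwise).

Apply the shoelace (surveyor's) formula: 2A = Σ (x_i·y_{i+1} − x_{i+1}·y_i), indices taken mod 6.
Cross-terms: 0, 7, 13, 26, 10, 22  ⇒  Σ = 78
Signed area = Σ/2 = 39 (positive ⇒ counter-clockwise traversal).

39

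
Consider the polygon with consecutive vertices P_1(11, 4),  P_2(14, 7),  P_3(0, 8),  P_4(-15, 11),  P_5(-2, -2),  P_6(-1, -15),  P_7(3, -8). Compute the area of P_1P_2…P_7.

243

Apply Gauss's area formula: 2A = Σ (x_i·y_{i+1} − x_{i+1}·y_i), indices taken mod 7.
Σ = (21) + (112) + (120) + (52) + (28) + (53) + (100) = 486
Area = |Σ|/2 = 243.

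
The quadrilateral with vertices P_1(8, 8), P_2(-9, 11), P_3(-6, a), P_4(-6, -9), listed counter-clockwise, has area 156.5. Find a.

Write out the shoelace sum; only the two edges meeting at P_3 involve a:
2·Area = [((-9)·a − (-6)·11) + ((-6)·(-9) − (-6)·a)] + 184
       = -3·a + 304 = 313
⇒ a = -3.

-3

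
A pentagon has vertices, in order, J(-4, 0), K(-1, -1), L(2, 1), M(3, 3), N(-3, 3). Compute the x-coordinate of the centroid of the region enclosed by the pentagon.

Apply the surveyor's formula. First the cross-terms c_i = x_i·y_{i+1} − x_{i+1}·y_i:
  4, 1, 3, 18, 12  ⇒  2A = 38, A = 19.
Then Σ (x_i + x_{i+1})·c_i = -88, so x̄ = -88 / (6·19) = -44/57.

-44/57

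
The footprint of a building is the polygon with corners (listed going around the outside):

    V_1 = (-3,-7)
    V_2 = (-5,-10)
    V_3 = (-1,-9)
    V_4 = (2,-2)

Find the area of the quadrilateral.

15

Σ = (-5) + (35) + (20) + (-20) = 30
Area = |Σ|/2 = 15.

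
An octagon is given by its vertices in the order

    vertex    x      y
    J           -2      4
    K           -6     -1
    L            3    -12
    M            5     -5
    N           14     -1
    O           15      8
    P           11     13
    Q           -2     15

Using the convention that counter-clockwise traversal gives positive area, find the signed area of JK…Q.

329

Σ = (26) + (75) + (45) + (65) + (127) + (107) + (191) + (22) = 658
Signed area = Σ/2 = 329 (positive ⇒ counter-clockwise traversal).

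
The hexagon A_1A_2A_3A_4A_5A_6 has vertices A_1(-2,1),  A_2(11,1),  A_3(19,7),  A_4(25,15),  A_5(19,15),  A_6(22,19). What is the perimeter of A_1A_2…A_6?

74

|A_1A_2| = √((13)² + (0)²) = √169 = 13
|A_2A_3| = √((8)² + (6)²) = √100 = 10
|A_3A_4| = √((6)² + (8)²) = √100 = 10
|A_4A_5| = √((-6)² + (0)²) = √36 = 6
|A_5A_6| = √((3)² + (4)²) = √25 = 5
|A_6A_1| = √((-24)² + (-18)²) = √900 = 30
Perimeter = 13 + 10 + 10 + 6 + 5 + 30 = 74.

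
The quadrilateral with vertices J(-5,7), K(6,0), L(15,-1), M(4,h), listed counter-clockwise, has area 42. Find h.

5

Write out the shoelace sum; only the two edges meeting at M involve h:
2·Area = [(15·h − 4·(-1)) + (4·7 − (-5)·h)] + -48
       = 20·h + -16 = 84
⇒ h = 5.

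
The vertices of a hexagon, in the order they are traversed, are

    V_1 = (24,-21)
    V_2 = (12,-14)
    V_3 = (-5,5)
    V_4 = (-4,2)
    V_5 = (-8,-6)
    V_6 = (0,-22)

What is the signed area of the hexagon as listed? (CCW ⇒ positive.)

330

Cross-terms: -84, -10, 10, 40, 176, 528  ⇒  Σ = 660
Signed area = Σ/2 = 330 (positive ⇒ counter-clockwise traversal).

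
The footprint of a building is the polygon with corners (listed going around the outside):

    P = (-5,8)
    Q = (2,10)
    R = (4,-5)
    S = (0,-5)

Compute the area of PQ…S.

Apply the shoelace (surveyor's) formula: 2A = Σ (x_i·y_{i+1} − x_{i+1}·y_i), indices taken mod 4.
Σ = (-66) + (-50) + (-20) + (-25) = -161
Area = |Σ|/2 = 80.5.

80.5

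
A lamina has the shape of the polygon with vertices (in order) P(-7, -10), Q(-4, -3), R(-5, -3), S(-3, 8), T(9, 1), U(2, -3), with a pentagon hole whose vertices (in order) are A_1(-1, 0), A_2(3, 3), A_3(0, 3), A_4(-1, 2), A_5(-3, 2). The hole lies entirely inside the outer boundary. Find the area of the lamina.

Outer boundary:
P→Q: (-7)(-3) − (-4)(-10) = -19
Q→R: (-4)(-3) − (-5)(-3) = -3
R→S: (-5)(8) − (-3)(-3) = -49
S→T: (-3)(1) − (9)(8) = -75
T→U: (9)(-3) − (2)(1) = -29
U→P: (2)(-10) − (-7)(-3) = -41
Σ = -216
Area = |Σ|/2 = 108.
Hole:
Σ = (-3) + (9) + (3) + (4) + (2) = 15
Area = |Σ|/2 = 7.5.
Net area = 108 − 7.5 = 100.5.

100.5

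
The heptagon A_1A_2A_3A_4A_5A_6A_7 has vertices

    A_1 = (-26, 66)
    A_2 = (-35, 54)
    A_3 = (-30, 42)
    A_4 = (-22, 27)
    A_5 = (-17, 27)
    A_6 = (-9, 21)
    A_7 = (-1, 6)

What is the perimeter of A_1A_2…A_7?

|A_1A_2| = √((-9)² + (-12)²) = √225 = 15
|A_2A_3| = √((5)² + (-12)²) = √169 = 13
|A_3A_4| = √((8)² + (-15)²) = √289 = 17
|A_4A_5| = √((5)² + (0)²) = √25 = 5
|A_5A_6| = √((8)² + (-6)²) = √100 = 10
|A_6A_7| = √((8)² + (-15)²) = √289 = 17
|A_7A_1| = √((-25)² + (60)²) = √4225 = 65
Perimeter = 15 + 13 + 17 + 5 + 10 + 17 + 65 = 142.

142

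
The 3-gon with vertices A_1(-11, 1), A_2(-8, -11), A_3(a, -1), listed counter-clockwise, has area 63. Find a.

The doubled signed area Σ (x_i y_{i+1} − x_{i+1} y_i) is linear in a.
With a=0 it equals 126; the coefficient of a is 12 (from the two edges through A_3).
So 12·a + 126 = 2·63 = 126 ⇒ a = 0.

0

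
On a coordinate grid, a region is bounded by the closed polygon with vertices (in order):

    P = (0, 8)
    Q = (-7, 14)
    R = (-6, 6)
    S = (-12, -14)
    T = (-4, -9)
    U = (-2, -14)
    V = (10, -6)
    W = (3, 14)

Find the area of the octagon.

Apply the shoelace formula: 2A = Σ (x_i·y_{i+1} − x_{i+1}·y_i), indices taken mod 8.
Cross-terms: 56, 42, 156, 52, 38, 152, 158, 24  ⇒  Σ = 678
Area = |Σ|/2 = 339.

339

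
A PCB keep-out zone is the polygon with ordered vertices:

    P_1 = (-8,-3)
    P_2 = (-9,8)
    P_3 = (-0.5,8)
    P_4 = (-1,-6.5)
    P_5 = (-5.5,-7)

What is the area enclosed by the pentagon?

108

Σ = (-91) + (-68) + (11.25) + (-28.75) + (-39.5) = -216
Area = |Σ|/2 = 108.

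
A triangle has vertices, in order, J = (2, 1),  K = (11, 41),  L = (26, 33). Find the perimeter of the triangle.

98

|JK| = √((9)² + (40)²) = √1681 = 41
|KL| = √((15)² + (-8)²) = √289 = 17
|LJ| = √((-24)² + (-32)²) = √1600 = 40
Perimeter = 41 + 17 + 40 = 98.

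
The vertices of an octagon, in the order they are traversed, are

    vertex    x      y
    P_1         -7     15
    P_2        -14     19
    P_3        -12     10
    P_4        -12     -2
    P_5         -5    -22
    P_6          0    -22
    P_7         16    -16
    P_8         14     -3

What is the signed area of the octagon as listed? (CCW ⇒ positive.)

695

Apply Gauss's area formula: 2A = Σ (x_i·y_{i+1} − x_{i+1}·y_i), indices taken mod 8.
Cross-terms: 77, 88, 144, 254, 110, 352, 176, 189  ⇒  Σ = 1390
Signed area = Σ/2 = 695 (positive ⇒ counter-clockwise traversal).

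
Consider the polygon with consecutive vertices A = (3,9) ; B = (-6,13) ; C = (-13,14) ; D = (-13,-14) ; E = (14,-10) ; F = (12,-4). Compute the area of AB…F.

A→B: (3)(13) − (-6)(9) = 93
B→C: (-6)(14) − (-13)(13) = 85
C→D: (-13)(-14) − (-13)(14) = 364
D→E: (-13)(-10) − (14)(-14) = 326
E→F: (14)(-4) − (12)(-10) = 64
F→A: (12)(9) − (3)(-4) = 120
Σ = 1052
Area = |Σ|/2 = 526.

526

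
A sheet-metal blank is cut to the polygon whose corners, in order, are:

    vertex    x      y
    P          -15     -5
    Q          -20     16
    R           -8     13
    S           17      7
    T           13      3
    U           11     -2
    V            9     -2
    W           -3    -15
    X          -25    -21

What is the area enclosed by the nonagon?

Apply the surveyor's formula: 2A = Σ (x_i·y_{i+1} − x_{i+1}·y_i), indices taken mod 9.
Σ = (-340) + (-132) + (-277) + (-40) + (-59) + (-4) + (-141) + (-312) + (-190) = -1495
Area = |Σ|/2 = 747.5.

747.5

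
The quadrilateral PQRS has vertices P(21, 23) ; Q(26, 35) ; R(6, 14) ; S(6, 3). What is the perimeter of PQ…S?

|PQ| = √((5)² + (12)²) = √169 = 13
|QR| = √((-20)² + (-21)²) = √841 = 29
|RS| = √((0)² + (-11)²) = √121 = 11
|SP| = √((15)² + (20)²) = √625 = 25
Perimeter = 13 + 29 + 11 + 25 = 78.

78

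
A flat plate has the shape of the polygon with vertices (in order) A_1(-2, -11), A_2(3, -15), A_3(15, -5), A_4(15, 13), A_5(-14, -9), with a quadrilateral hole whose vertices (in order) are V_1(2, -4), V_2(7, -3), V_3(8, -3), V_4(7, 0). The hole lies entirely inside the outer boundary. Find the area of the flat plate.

354

Outer boundary:
Σ = (63) + (210) + (270) + (47) + (136) = 726
Area = |Σ|/2 = 363.
Hole:
Apply the surveyor's formula: 2A = Σ (x_i·y_{i+1} − x_{i+1}·y_i), indices taken mod 4.
Cross-terms: 22, 3, 21, -28  ⇒  Σ = 18
Area = |Σ|/2 = 9.
Net area = 363 − 9 = 354.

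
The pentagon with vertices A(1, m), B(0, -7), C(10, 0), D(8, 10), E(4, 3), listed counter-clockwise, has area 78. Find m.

Write out the shoelace sum; only the two edges meeting at A involve m:
2·Area = [(4·m − 1·3) + (1·(-7) − 0·m)] + 154
       = 4·m + 144 = 156
⇒ m = 3.

3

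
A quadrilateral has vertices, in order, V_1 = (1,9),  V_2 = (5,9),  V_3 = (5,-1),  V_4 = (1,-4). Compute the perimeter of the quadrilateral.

|V_1V_2| = √((4)² + (0)²) = √16 = 4
|V_2V_3| = √((0)² + (-10)²) = √100 = 10
|V_3V_4| = √((-4)² + (-3)²) = √25 = 5
|V_4V_1| = √((0)² + (13)²) = √169 = 13
Perimeter = 4 + 10 + 5 + 13 = 32.

32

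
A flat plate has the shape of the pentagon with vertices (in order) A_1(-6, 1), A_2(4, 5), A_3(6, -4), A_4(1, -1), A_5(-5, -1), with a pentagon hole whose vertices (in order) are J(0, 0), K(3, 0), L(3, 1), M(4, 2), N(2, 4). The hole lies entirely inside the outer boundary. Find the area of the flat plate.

41

Outer boundary:
Apply the shoelace (surveyor's) formula: 2A = Σ (x_i·y_{i+1} − x_{i+1}·y_i), indices taken mod 5.
Σ = (-34) + (-46) + (-2) + (-6) + (-11) = -99
Area = |Σ|/2 = 49.5.
Hole:
Σ = (0) + (3) + (2) + (12) + (0) = 17
Area = |Σ|/2 = 8.5.
Net area = 49.5 − 8.5 = 41.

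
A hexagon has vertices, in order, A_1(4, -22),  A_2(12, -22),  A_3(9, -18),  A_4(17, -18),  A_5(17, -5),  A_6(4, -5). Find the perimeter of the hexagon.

64

|A_1A_2| = √((8)² + (0)²) = √64 = 8
|A_2A_3| = √((-3)² + (4)²) = √25 = 5
|A_3A_4| = √((8)² + (0)²) = √64 = 8
|A_4A_5| = √((0)² + (13)²) = √169 = 13
|A_5A_6| = √((-13)² + (0)²) = √169 = 13
|A_6A_1| = √((0)² + (-17)²) = √289 = 17
Perimeter = 8 + 5 + 8 + 13 + 13 + 17 = 64.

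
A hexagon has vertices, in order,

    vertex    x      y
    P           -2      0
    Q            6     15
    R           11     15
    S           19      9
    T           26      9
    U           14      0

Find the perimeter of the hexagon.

|PQ| = √((8)² + (15)²) = √289 = 17
|QR| = √((5)² + (0)²) = √25 = 5
|RS| = √((8)² + (-6)²) = √100 = 10
|ST| = √((7)² + (0)²) = √49 = 7
|TU| = √((-12)² + (-9)²) = √225 = 15
|UP| = √((-16)² + (0)²) = √256 = 16
Perimeter = 17 + 5 + 10 + 7 + 15 + 16 = 70.

70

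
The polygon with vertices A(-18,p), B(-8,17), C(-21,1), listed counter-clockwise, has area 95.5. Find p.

-10

Write out the shoelace sum; only the two edges meeting at A involve p:
2·Area = [((-21)·p − (-18)·1) + ((-18)·17 − (-8)·p)] + 349
       = -13·p + 61 = 191
⇒ p = -10.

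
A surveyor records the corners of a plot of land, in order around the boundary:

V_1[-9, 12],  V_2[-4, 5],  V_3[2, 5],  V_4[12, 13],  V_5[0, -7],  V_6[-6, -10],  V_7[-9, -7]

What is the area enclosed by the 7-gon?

Apply the shoelace formula: 2A = Σ (x_i·y_{i+1} − x_{i+1}·y_i), indices taken mod 7.
Cross-terms: 3, -30, -34, -84, -42, -48, -171  ⇒  Σ = -406
Area = |Σ|/2 = 203.

203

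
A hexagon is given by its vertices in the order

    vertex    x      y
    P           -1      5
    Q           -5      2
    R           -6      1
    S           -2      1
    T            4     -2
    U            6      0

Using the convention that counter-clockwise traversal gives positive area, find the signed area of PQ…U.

34

Σ = (23) + (7) + (-4) + (0) + (12) + (30) = 68
Signed area = Σ/2 = 34 (positive ⇒ counter-clockwise traversal).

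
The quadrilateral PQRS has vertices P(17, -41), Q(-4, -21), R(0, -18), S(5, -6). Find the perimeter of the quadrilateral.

|PQ| = √((-21)² + (20)²) = √841 = 29
|QR| = √((4)² + (3)²) = √25 = 5
|RS| = √((5)² + (12)²) = √169 = 13
|SP| = √((12)² + (-35)²) = √1369 = 37
Perimeter = 29 + 5 + 13 + 37 = 84.

84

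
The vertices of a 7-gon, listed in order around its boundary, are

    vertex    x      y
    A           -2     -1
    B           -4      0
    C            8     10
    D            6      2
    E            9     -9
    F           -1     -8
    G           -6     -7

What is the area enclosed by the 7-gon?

Apply Gauss's area formula: 2A = Σ (x_i·y_{i+1} − x_{i+1}·y_i), indices taken mod 7.
Σ = (-4) + (-40) + (-44) + (-72) + (-81) + (-41) + (-8) = -290
Area = |Σ|/2 = 145.

145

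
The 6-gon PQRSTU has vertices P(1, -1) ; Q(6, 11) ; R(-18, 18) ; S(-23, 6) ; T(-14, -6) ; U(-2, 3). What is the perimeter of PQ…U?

86

|PQ| = √((5)² + (12)²) = √169 = 13
|QR| = √((-24)² + (7)²) = √625 = 25
|RS| = √((-5)² + (-12)²) = √169 = 13
|ST| = √((9)² + (-12)²) = √225 = 15
|TU| = √((12)² + (9)²) = √225 = 15
|UP| = √((3)² + (-4)²) = √25 = 5
Perimeter = 13 + 25 + 13 + 15 + 15 + 5 = 86.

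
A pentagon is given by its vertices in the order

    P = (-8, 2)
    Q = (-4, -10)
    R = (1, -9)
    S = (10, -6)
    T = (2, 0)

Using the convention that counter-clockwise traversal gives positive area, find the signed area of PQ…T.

Apply the shoelace (surveyor's) formula: 2A = Σ (x_i·y_{i+1} − x_{i+1}·y_i), indices taken mod 5.
Σ = (88) + (46) + (84) + (12) + (4) = 234
Signed area = Σ/2 = 117 (positive ⇒ counter-clockwise traversal).

117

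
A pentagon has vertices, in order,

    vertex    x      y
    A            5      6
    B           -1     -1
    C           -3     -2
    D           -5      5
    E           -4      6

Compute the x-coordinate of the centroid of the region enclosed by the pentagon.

Apply the shoelace formula. First the cross-terms c_i = x_i·y_{i+1} − x_{i+1}·y_i:
  1, -1, -25, -10, -54  ⇒  2A = -89, A = -44.5.
Then Σ (x_i + x_{i+1})·c_i = 244, so x̄ = 244 / (6·(-44.5)) = -244/267.

-244/267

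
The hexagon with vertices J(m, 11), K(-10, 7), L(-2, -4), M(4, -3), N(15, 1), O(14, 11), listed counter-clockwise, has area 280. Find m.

The doubled signed area Σ (x_i y_{i+1} − x_{i+1} y_i) is linear in m.
With m=0 it equals 540; the coefficient of m is -4 (from the two edges through J).
So -4·m + 540 = 2·280 = 560 ⇒ m = -5.

-5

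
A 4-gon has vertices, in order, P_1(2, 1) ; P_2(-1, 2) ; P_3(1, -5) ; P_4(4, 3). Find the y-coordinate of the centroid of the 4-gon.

-16/29

Apply Gauss's area formula. First the cross-terms c_i = x_i·y_{i+1} − x_{i+1}·y_i:
  5, 3, 23, -2  ⇒  2A = 29, A = 14.5.
Then Σ (y_i + y_{i+1})·c_i = -48, so ȳ = -48 / (6·14.5) = -16/29.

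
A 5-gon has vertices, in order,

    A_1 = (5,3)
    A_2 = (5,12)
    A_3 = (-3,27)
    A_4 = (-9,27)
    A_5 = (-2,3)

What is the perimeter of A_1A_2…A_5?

|A_1A_2| = √((0)² + (9)²) = √81 = 9
|A_2A_3| = √((-8)² + (15)²) = √289 = 17
|A_3A_4| = √((-6)² + (0)²) = √36 = 6
|A_4A_5| = √((7)² + (-24)²) = √625 = 25
|A_5A_1| = √((7)² + (0)²) = √49 = 7
Perimeter = 9 + 17 + 6 + 25 + 7 = 64.

64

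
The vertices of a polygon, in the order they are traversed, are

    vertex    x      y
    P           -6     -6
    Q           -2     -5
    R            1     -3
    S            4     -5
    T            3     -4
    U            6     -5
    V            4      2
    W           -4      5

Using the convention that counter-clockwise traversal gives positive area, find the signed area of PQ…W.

P→Q: (-6)(-5) − (-2)(-6) = 18
Q→R: (-2)(-3) − (1)(-5) = 11
R→S: (1)(-5) − (4)(-3) = 7
S→T: (4)(-4) − (3)(-5) = -1
T→U: (3)(-5) − (6)(-4) = 9
U→V: (6)(2) − (4)(-5) = 32
V→W: (4)(5) − (-4)(2) = 28
W→P: (-4)(-6) − (-6)(5) = 54
Σ = 158
Signed area = Σ/2 = 79 (positive ⇒ counter-clockwise traversal).

79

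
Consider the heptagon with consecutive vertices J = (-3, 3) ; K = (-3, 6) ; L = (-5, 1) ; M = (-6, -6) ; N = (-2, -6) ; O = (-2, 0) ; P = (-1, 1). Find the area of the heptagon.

32

Cross-terms: -9, 27, 36, 24, -12, -2, 0  ⇒  Σ = 64
Area = |Σ|/2 = 32.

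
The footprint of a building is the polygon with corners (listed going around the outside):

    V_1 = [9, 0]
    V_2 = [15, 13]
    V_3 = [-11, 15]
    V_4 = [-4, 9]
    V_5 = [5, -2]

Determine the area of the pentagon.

213.5

Apply Gauss's area formula: 2A = Σ (x_i·y_{i+1} − x_{i+1}·y_i), indices taken mod 5.
Σ = (117) + (368) + (-39) + (-37) + (18) = 427
Area = |Σ|/2 = 213.5.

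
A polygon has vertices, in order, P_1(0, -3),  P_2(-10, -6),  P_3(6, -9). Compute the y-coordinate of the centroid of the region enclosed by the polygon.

Apply the shoelace formula. First the cross-terms c_i = x_i·y_{i+1} − x_{i+1}·y_i:
  -30, 126, -18  ⇒  2A = 78, A = 39.
Then Σ (y_i + y_{i+1})·c_i = -1404, so ȳ = -1404 / (6·39) = -6.

-6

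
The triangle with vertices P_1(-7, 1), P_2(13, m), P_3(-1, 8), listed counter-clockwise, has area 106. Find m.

-11

Write out the shoelace sum; only the two edges meeting at P_2 involve m:
2·Area = [((-7)·m − 13·1) + (13·8 − (-1)·m)] + 55
       = -6·m + 146 = 212
⇒ m = -11.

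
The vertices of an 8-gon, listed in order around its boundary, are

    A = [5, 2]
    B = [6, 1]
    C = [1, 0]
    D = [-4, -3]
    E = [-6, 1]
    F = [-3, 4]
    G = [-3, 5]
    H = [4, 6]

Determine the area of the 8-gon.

Σ = (-7) + (-1) + (-3) + (-22) + (-21) + (-3) + (-38) + (-22) = -117
Area = |Σ|/2 = 58.5.

58.5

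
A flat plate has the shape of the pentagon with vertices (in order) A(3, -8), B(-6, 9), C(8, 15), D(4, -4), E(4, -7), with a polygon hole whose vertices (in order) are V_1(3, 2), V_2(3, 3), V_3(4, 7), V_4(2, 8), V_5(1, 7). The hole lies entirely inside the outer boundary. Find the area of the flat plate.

140.5

Outer boundary:
Cross-terms: -21, -162, -92, -12, -11  ⇒  Σ = -298
Area = |Σ|/2 = 149.
Hole:
Apply the surveyor's formula: 2A = Σ (x_i·y_{i+1} − x_{i+1}·y_i), indices taken mod 5.
Σ = (3) + (9) + (18) + (6) + (-19) = 17
Area = |Σ|/2 = 8.5.
Net area = 149 − 8.5 = 140.5.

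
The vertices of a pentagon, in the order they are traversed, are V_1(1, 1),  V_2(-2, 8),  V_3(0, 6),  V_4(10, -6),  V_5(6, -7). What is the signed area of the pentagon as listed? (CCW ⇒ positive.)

-41.5

V_1→V_2: (1)(8) − (-2)(1) = 10
V_2→V_3: (-2)(6) − (0)(8) = -12
V_3→V_4: (0)(-6) − (10)(6) = -60
V_4→V_5: (10)(-7) − (6)(-6) = -34
V_5→V_1: (6)(1) − (1)(-7) = 13
Σ = -83
Signed area = Σ/2 = -41.5 (negative ⇒ clockwise traversal).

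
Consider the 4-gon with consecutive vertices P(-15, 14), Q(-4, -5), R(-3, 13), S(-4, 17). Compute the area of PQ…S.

Apply the shoelace (surveyor's) formula: 2A = Σ (x_i·y_{i+1} − x_{i+1}·y_i), indices taken mod 4.
Σ = (131) + (-67) + (1) + (199) = 264
Area = |Σ|/2 = 132.

132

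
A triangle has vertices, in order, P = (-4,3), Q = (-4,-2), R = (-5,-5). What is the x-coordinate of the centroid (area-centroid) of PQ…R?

-13/3

Apply the surveyor's formula. First the cross-terms c_i = x_i·y_{i+1} − x_{i+1}·y_i:
  20, 10, -35  ⇒  2A = -5, A = -2.5.
Then Σ (x_i + x_{i+1})·c_i = 65, so x̄ = 65 / (6·(-2.5)) = -13/3.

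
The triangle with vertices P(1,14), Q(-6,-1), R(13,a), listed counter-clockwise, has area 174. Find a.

-10

The doubled signed area Σ (x_i y_{i+1} − x_{i+1} y_i) is linear in a.
With a=0 it equals 278; the coefficient of a is -7 (from the two edges through R).
So -7·a + 278 = 2·174 = 348 ⇒ a = -10.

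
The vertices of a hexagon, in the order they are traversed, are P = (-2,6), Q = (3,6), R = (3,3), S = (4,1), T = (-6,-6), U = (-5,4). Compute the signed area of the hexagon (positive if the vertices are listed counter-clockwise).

-71

Apply the shoelace formula: 2A = Σ (x_i·y_{i+1} − x_{i+1}·y_i), indices taken mod 6.
Cross-terms: -30, -9, -9, -18, -54, -22  ⇒  Σ = -142
Signed area = Σ/2 = -71 (negative ⇒ clockwise traversal).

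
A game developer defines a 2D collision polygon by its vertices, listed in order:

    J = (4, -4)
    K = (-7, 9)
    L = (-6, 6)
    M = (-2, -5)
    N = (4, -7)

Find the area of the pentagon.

54

Apply the shoelace formula: 2A = Σ (x_i·y_{i+1} − x_{i+1}·y_i), indices taken mod 5.
Σ = (8) + (12) + (42) + (34) + (12) = 108
Area = |Σ|/2 = 54.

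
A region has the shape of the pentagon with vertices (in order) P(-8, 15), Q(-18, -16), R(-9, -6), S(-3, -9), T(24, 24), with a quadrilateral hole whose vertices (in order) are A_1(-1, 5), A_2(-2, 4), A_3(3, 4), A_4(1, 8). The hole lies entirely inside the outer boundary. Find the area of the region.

551

Outer boundary:
Apply the shoelace formula: 2A = Σ (x_i·y_{i+1} − x_{i+1}·y_i), indices taken mod 5.
P→Q: (-8)(-16) − (-18)(15) = 398
Q→R: (-18)(-6) − (-9)(-16) = -36
R→S: (-9)(-9) − (-3)(-6) = 63
S→T: (-3)(24) − (24)(-9) = 144
T→P: (24)(15) − (-8)(24) = 552
Σ = 1121
Area = |Σ|/2 = 560.5.
Hole:
A_1→A_2: (-1)(4) − (-2)(5) = 6
A_2→A_3: (-2)(4) − (3)(4) = -20
A_3→A_4: (3)(8) − (1)(4) = 20
A_4→A_1: (1)(5) − (-1)(8) = 13
Σ = 19
Area = |Σ|/2 = 9.5.
Net area = 560.5 − 9.5 = 551.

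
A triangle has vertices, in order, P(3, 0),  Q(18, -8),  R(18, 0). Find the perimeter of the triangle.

40

|PQ| = √((15)² + (-8)²) = √289 = 17
|QR| = √((0)² + (8)²) = √64 = 8
|RP| = √((-15)² + (0)²) = √225 = 15
Perimeter = 17 + 8 + 15 = 40.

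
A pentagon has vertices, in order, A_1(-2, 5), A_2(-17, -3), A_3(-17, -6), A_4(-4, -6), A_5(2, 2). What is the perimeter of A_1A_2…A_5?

48

|A_1A_2| = √((-15)² + (-8)²) = √289 = 17
|A_2A_3| = √((0)² + (-3)²) = √9 = 3
|A_3A_4| = √((13)² + (0)²) = √169 = 13
|A_4A_5| = √((6)² + (8)²) = √100 = 10
|A_5A_1| = √((-4)² + (3)²) = √25 = 5
Perimeter = 17 + 3 + 13 + 10 + 5 = 48.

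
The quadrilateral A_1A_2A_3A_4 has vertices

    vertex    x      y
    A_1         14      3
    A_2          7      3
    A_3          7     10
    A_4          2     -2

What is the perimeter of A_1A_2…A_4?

40

|A_1A_2| = √((-7)² + (0)²) = √49 = 7
|A_2A_3| = √((0)² + (7)²) = √49 = 7
|A_3A_4| = √((-5)² + (-12)²) = √169 = 13
|A_4A_1| = √((12)² + (5)²) = √169 = 13
Perimeter = 7 + 7 + 13 + 13 = 40.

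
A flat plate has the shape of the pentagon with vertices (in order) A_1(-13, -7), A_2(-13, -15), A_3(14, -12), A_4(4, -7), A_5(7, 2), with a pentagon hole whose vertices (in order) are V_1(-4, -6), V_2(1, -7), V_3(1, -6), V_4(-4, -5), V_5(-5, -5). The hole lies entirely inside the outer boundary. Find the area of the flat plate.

221.5

Outer boundary:
Cross-terms: 104, 366, -50, 57, -23  ⇒  Σ = 454
Area = |Σ|/2 = 227.
Hole:
Apply the surveyor's formula: 2A = Σ (x_i·y_{i+1} − x_{i+1}·y_i), indices taken mod 5.
Cross-terms: 34, 1, -29, -5, 10  ⇒  Σ = 11
Area = |Σ|/2 = 5.5.
Net area = 227 − 5.5 = 221.5.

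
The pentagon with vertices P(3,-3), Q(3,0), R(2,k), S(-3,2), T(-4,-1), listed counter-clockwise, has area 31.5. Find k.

4

The doubled signed area Σ (x_i y_{i+1} − x_{i+1} y_i) is linear in k.
With k=0 it equals 39; the coefficient of k is 6 (from the two edges through R).
So 6·k + 39 = 2·31.5 = 63 ⇒ k = 4.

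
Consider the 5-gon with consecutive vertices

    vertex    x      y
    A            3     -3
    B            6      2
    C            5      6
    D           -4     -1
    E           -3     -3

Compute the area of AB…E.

48

Σ = (24) + (26) + (19) + (9) + (18) = 96
Area = |Σ|/2 = 48.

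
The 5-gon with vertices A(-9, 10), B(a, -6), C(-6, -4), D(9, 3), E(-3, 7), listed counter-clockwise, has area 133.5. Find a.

The doubled signed area Σ (x_i y_{i+1} − x_{i+1} y_i) is linear in a.
With a=0 it equals 141; the coefficient of a is -14 (from the two edges through B).
So -14·a + 141 = 2·133.5 = 267 ⇒ a = -9.

-9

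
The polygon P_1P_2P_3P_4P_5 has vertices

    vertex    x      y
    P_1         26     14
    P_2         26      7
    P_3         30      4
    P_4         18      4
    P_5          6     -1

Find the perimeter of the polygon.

62

|P_1P_2| = √((0)² + (-7)²) = √49 = 7
|P_2P_3| = √((4)² + (-3)²) = √25 = 5
|P_3P_4| = √((-12)² + (0)²) = √144 = 12
|P_4P_5| = √((-12)² + (-5)²) = √169 = 13
|P_5P_1| = √((20)² + (15)²) = √625 = 25
Perimeter = 7 + 5 + 12 + 13 + 25 = 62.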